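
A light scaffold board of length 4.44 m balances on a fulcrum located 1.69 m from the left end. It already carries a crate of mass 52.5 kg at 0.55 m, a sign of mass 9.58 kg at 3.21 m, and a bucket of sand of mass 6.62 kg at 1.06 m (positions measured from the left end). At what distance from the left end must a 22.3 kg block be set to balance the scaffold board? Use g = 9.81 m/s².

Choose the fulcrum (at 1.69 m from the left end) as the axis so the support reaction has zero arm there.
Crate: 52.5 × 9.81 = 515 N down at 0.55 m → arm 1.14 m, τ = 515 × 1.14 = 587.1 N·m counterclockwise.
Sign: 9.58 × 9.81 = 93.98 N down at 3.21 m → arm 1.52 m, τ = 93.98 × 1.52 = 142.8 N·m clockwise.
Bucket of sand: 6.62 × 9.81 = 64.94 N down at 1.06 m → arm 0.63 m, τ = 64.94 × 0.63 = 40.91 N·m counterclockwise.
Net moment of existing loads = 485.2 N·m counterclockwise.
The block weighs 22.3 × 9.81 = 218.8 N and must supply an equal clockwise moment, so its lever arm about the fulcrum is 485.2 / 218.8 = 2.22 m.
That puts it at 1.69 + 2.22 = 3.91 m from the left end.

x ≈ 3.91 m from the left end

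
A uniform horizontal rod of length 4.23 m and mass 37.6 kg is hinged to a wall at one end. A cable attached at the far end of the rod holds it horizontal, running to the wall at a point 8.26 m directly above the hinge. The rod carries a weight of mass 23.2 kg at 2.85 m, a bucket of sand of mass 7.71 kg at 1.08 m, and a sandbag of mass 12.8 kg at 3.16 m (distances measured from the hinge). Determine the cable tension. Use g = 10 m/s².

T ≈ 516 N

Choose the hinge as the axis so the unknown hinge reaction has zero arm there.
Beam weight: 37.6 × 10 = 376 N down at 2.115 m → arm 2.115 m, τ = 376 × 2.115 = 795.2 N·m clockwise.
Weight: 23.2 × 10 = 232 N down at 2.85 m → arm 2.85 m, τ = 232 × 2.85 = 661.2 N·m clockwise.
Bucket of sand: 7.71 × 10 = 77.1 N down at 1.08 m → arm 1.08 m, τ = 77.1 × 1.08 = 83.27 N·m clockwise.
Sandbag: 12.8 × 10 = 128 N down at 3.16 m → arm 3.16 m, τ = 128 × 3.16 = 404.5 N·m clockwise.
Total clockwise load moment = 1944 N·m.
The cable tension T acts at 4.23 m; only its component perpendicular to the rod, T sinθ, produces torque. sinθ = h/√(h²+d²) = 8.26/√(8.26²+4.23²) = 0.8901.
Balancing moments: T × 4.23 × 0.8901 = 1944, giving T = 1944 / 3.765 = 516 N.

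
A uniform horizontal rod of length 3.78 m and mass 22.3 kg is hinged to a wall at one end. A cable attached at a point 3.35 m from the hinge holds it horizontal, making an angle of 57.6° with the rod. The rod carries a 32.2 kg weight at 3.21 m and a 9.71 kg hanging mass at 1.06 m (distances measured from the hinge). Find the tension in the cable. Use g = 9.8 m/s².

T ≈ 540 N

Sum moments about the hinge (the unknown hinge reaction has zero arm there).
Beam weight: 22.3 × 9.8 = 218.5 N down at 1.89 m → arm 1.89 m, τ = 218.5 × 1.89 = 413 N·m clockwise.
Weight: 32.2 × 9.8 = 315.6 N down at 3.21 m → arm 3.21 m, τ = 315.6 × 3.21 = 1013 N·m clockwise.
Hanging mass: 9.71 × 9.8 = 95.16 N down at 1.06 m → arm 1.06 m, τ = 95.16 × 1.06 = 100.9 N·m clockwise.
Total clockwise load moment = 1527 N·m.
The cable tension T acts at 3.35 m; only its component perpendicular to the rod, T sinθ, produces torque. sin 57.6° = 0.8443.
For rotational equilibrium, T × 3.35 × 0.8443 = 1527, so T = 1527 / 2.828 = 540 N.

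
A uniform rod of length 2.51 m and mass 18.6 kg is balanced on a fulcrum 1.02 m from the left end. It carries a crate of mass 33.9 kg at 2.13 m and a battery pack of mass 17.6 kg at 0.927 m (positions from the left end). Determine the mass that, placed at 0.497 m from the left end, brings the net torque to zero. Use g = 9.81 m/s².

m ≈ 77.2 kg

Take moments about the fulcrum (at 1.02 m from the left end).
Beam weight: 18.6 × 9.81 = 182.5 N down at 1.255 m → arm 0.235 m, τ = 182.5 × 0.235 = 42.89 N·m clockwise.
Crate: 33.9 × 9.81 = 332.6 N down at 2.13 m → arm 1.11 m, τ = 332.6 × 1.11 = 369.2 N·m clockwise.
Battery pack: 17.6 × 9.81 = 172.7 N down at 0.927 m → arm 0.093 m, τ = 172.7 × 0.093 = 16.06 N·m counterclockwise.
Net moment of known loads = 396 N·m clockwise.
An unknown mass m at 0.497 m has arm 0.523 m; its moment is m·g·0.523 counterclockwise.
For rotational equilibrium, m × 9.81 × 0.523 = 396, so m = 396 / (9.81 × 0.523) = 77.2 kg.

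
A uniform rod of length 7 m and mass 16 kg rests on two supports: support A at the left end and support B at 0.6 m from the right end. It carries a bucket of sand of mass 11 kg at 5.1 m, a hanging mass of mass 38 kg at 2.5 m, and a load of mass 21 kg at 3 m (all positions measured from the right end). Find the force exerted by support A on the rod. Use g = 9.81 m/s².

About support B:
Beam weight: 16 × 9.81 = 157 N down at 3.5 m → arm 2.9 m, τ = 157 × 2.9 = 455.3 N·m counterclockwise.
Bucket of sand: 11 × 9.81 = 107.9 N down at 5.1 m → arm 4.5 m, τ = 107.9 × 4.5 = 485.6 N·m counterclockwise.
Hanging mass: 38 × 9.81 = 372.8 N down at 2.5 m → arm 1.9 m, τ = 372.8 × 1.9 = 708.3 N·m counterclockwise.
Load: 21 × 9.81 = 206 N down at 3 m → arm 2.4 m, τ = 206 × 2.4 = 494.4 N·m counterclockwise.
Net load moment about support B = 2144 N·m counterclockwise.
Reaction R at support A is upward at 7 m, arm 6.4 m → moment R × 6.4 clockwise.
Setting net torque to zero: R × 6.4 = 2144 → R = 335 N.

R_A ≈ 335 N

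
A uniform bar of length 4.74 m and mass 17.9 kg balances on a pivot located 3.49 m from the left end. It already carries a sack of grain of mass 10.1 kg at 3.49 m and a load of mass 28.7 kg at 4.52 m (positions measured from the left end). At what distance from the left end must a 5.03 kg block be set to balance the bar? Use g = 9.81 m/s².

x ≈ 1.6 m from the left end

Sum moments about the pivot (at 3.49 m from the left end) (the support reaction has zero arm there).
Beam weight: 17.9 × 9.81 = 175.6 N down at 2.37 m → arm 1.12 m, τ = 175.6 × 1.12 = 196.7 N·m counterclockwise.
Sack of grain: acts at the pivot, moment arm 0 → no torque.
Load: 28.7 × 9.81 = 281.5 N down at 4.52 m → arm 1.03 m, τ = 281.5 × 1.03 = 289.9 N·m clockwise.
Net moment of existing loads = 93.2 N·m clockwise.
The block weighs 5.03 × 9.81 = 49.34 N and must supply an equal counterclockwise moment, so its lever arm about the pivot is 93.2 / 49.34 = 1.89 m.
That puts it at 3.49 − 1.89 = 1.6 m from the left end.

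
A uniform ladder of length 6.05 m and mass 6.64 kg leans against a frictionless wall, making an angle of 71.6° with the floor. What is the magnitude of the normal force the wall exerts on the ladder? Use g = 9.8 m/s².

Taking torques about the foot of the ladder:
Ladder weight 6.64×9.8 = 65.07 N acts at 3.025 m along the ladder; its horizontal arm is 3.025·cos71.6° = 0.9548 m → τ = 62.13 N·m clockwise.
Wall normal N acts horizontally at the top; its moment arm is the height L sinθ = 6.05·sin71.6° = 5.741 m, counterclockwise.
Setting net torque to zero: N × 5.741 = 62.13 → N = 10.8 N.

N_wall ≈ 10.8 N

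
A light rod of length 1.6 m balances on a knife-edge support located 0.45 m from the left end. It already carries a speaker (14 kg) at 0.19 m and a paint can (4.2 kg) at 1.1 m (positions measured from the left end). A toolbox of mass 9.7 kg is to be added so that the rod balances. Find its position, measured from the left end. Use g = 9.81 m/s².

x ≈ 0.544 m from the left end

About the knife-edge support (at 0.45 m from the left end):
Speaker: 14 × 9.81 = 137.3 N down at 0.19 m → arm 0.26 m, τ = 137.3 × 0.26 = 35.7 N·m counterclockwise.
Paint can: 4.2 × 9.81 = 41.2 N down at 1.1 m → arm 0.65 m, τ = 41.2 × 0.65 = 26.78 N·m clockwise.
Net moment of existing loads = 8.92 N·m counterclockwise.
The toolbox weighs 9.7 × 9.81 = 95.16 N and must supply an equal clockwise moment, so its lever arm about the knife-edge support is 8.92 / 95.16 = 0.0937 m.
That puts it at 0.45 + 0.0937 = 0.544 m from the left end.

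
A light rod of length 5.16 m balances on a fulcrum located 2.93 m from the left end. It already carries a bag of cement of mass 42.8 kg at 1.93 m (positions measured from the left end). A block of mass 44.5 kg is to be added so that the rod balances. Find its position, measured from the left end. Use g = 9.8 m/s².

x ≈ 3.89 m from the left end

Choose the fulcrum (at 2.93 m from the left end) as the axis so the support reaction has zero arm there.
Bag of cement: 42.8 × 9.8 = 419.4 N down at 1.93 m → arm 1 m, τ = 419.4 × 1 = 419.4 N·m counterclockwise.
Net moment of existing loads = 419.4 N·m counterclockwise.
The block weighs 44.5 × 9.8 = 436.1 N and must supply an equal clockwise moment, so its lever arm about the fulcrum is 419.4 / 436.1 = 0.962 m.
That puts it at 2.93 + 0.962 = 3.89 m from the left end.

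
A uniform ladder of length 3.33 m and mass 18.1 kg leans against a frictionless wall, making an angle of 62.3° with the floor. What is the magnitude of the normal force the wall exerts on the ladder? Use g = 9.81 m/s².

Taking torques about the foot of the ladder:
Ladder weight 18.1×9.81 = 177.6 N acts at 1.665 m along the ladder; its horizontal arm is 1.665·cos62.3° = 0.774 m → τ = 137.5 N·m clockwise.
Wall normal N acts horizontally at the top; its moment arm is the height L sinθ = 3.33·sin62.3° = 2.948 m, counterclockwise.
For rotational equilibrium, N × 2.948 = 137.5, so N = 46.6 N.

N_wall ≈ 46.6 N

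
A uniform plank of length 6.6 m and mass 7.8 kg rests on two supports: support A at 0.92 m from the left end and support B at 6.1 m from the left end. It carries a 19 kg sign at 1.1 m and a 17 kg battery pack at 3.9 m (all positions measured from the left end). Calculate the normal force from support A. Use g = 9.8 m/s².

R_A ≈ 292 N

About support B:
Beam weight: 7.8 × 9.8 = 76.44 N down at 3.3 m → arm 2.8 m, τ = 76.44 × 2.8 = 214 N·m counterclockwise.
Sign: 19 × 9.8 = 186.2 N down at 1.1 m → arm 5 m, τ = 186.2 × 5 = 931 N·m counterclockwise.
Battery pack: 17 × 9.8 = 166.6 N down at 3.9 m → arm 2.2 m, τ = 166.6 × 2.2 = 366.5 N·m counterclockwise.
Net load moment about support B = 1512 N·m counterclockwise.
Reaction R at support A is upward at 0.92 m, arm 5.18 m → moment R × 5.18 clockwise.
Setting net torque to zero: R × 5.18 = 1512 → R = 292 N.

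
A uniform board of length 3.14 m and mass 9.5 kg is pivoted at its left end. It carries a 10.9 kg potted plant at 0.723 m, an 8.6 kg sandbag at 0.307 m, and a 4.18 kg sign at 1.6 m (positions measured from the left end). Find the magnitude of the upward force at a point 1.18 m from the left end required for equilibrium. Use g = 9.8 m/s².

Taking torques about the left end:
Beam weight: 9.5 × 9.8 = 93.1 N down at 1.57 m → arm 1.57 m, τ = 93.1 × 1.57 = 146.2 N·m clockwise.
Potted plant: 10.9 × 9.8 = 106.8 N down at 0.723 m → arm 0.723 m, τ = 106.8 × 0.723 = 77.22 N·m clockwise.
Sandbag: 8.6 × 9.8 = 84.28 N down at 0.307 m → arm 0.307 m, τ = 84.28 × 0.307 = 25.87 N·m clockwise.
Sign: 4.18 × 9.8 = 40.96 N down at 1.6 m → arm 1.6 m, τ = 40.96 × 1.6 = 65.54 N·m clockwise.
Net moment of the loads = 314.8 N·m clockwise.
The upward force F acts at a point 1.18 m from the left end, arm 1.18 m, giving F × 1.18 counterclockwise.
Στ = 0 ⇒ F × 1.18 = 314.8 ⇒ F = 314.8 / 1.18 = 267 N.

F ≈ 267 N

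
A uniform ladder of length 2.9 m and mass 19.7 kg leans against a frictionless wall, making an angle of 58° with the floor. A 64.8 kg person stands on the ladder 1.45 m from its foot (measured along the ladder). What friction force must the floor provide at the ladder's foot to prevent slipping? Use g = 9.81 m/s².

f ≈ 259 N

Sum moments about the foot of the ladder (the floor normal and friction both act there and drop out).
Ladder weight 19.7×9.81 = 193.3 N acts at 1.45 m along the ladder; its horizontal arm is 1.45·cos58° = 0.7684 m → τ = 148.5 N·m clockwise.
Person: 64.8×9.81 = 635.7 N at 1.45 m → arm 0.7684 m → τ = 488.5 N·m clockwise.
Wall normal N acts horizontally at the top; its moment arm is the height L sinθ = 2.9·sin58° = 2.459 m, counterclockwise.
Balancing moments: N × 2.459 = 637, giving N = 259 N.
ΣFx = 0: friction at the foot balances the wall's push, so f = N_wall = 259 N.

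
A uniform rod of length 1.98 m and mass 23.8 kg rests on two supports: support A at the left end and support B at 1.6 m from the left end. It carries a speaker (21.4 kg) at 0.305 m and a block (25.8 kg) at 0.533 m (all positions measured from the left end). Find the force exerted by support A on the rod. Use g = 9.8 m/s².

R_A ≈ 427 N

Taking torques about support B:
Beam weight: 23.8 × 9.8 = 233.2 N down at 0.99 m → arm 0.61 m, τ = 233.2 × 0.61 = 142.3 N·m counterclockwise.
Speaker: 21.4 × 9.8 = 209.7 N down at 0.305 m → arm 1.295 m, τ = 209.7 × 1.295 = 271.6 N·m counterclockwise.
Block: 25.8 × 9.8 = 252.8 N down at 0.533 m → arm 1.067 m, τ = 252.8 × 1.067 = 269.7 N·m counterclockwise.
Net load moment about support B = 683.6 N·m counterclockwise.
Reaction R at support A is upward at 0 m, arm 1.6 m → moment R × 1.6 clockwise.
For rotational equilibrium, R × 1.6 = 683.6, so R = 427 N.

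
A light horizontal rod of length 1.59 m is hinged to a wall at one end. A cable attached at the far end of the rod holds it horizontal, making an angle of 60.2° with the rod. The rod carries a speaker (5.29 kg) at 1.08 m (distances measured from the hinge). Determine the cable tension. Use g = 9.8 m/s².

T ≈ 40.6 N

Take moments about the hinge.
Speaker: 5.29 × 9.8 = 51.84 N down at 1.08 m → arm 1.08 m, τ = 51.84 × 1.08 = 55.99 N·m clockwise.
Total clockwise load moment = 55.99 N·m.
The cable tension T acts at 1.59 m; only its component perpendicular to the rod, T sinθ, produces torque. sin 60.2° = 0.8678.
Setting net torque to zero: T × 1.59 × 0.8678 = 55.99 → T = 55.99 / 1.38 = 40.6 N.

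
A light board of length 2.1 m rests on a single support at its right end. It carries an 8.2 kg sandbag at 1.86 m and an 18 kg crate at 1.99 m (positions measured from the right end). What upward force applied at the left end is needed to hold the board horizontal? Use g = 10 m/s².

Taking torques about the right end:
Sandbag: 8.2 × 10 = 82 N down at 1.86 m → arm 1.86 m, τ = 82 × 1.86 = 152.5 N·m counterclockwise.
Crate: 18 × 10 = 180 N down at 1.99 m → arm 1.99 m, τ = 180 × 1.99 = 358.2 N·m counterclockwise.
Net moment of the loads = 510.7 N·m counterclockwise.
The upward force F acts at the left end, arm 2.1 m, giving F × 2.1 clockwise.
Στ = 0 ⇒ F × 2.1 = 510.7 ⇒ F = 510.7 / 2.1 = 243 N.

F ≈ 243 N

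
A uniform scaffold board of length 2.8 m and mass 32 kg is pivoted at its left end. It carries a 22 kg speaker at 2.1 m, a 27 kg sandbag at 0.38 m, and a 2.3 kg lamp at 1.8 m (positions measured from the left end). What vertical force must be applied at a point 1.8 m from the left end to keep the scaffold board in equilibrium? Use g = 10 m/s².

Sum moments about the left end (the unknown pivot reaction has zero arm there).
Beam weight: 32 × 10 = 320 N down at 1.4 m → arm 1.4 m, τ = 320 × 1.4 = 448 N·m clockwise.
Speaker: 22 × 10 = 220 N down at 2.1 m → arm 2.1 m, τ = 220 × 2.1 = 462 N·m clockwise.
Sandbag: 27 × 10 = 270 N down at 0.38 m → arm 0.38 m, τ = 270 × 0.38 = 102.6 N·m clockwise.
Lamp: 2.3 × 10 = 23 N down at 1.8 m → arm 1.8 m, τ = 23 × 1.8 = 41.4 N·m clockwise.
Net moment of the loads = 1054 N·m clockwise.
The upward force F acts at a point 1.8 m from the left end, arm 1.8 m, giving F × 1.8 counterclockwise.
Στ = 0 ⇒ F × 1.8 = 1054 ⇒ F = 1054 / 1.8 = 586 N.

F ≈ 586 N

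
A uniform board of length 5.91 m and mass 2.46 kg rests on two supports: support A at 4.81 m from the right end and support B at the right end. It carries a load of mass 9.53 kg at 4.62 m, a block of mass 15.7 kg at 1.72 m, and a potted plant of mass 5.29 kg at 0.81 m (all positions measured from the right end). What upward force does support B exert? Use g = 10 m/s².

About support A:
Beam weight: 2.46 × 10 = 24.6 N down at 2.955 m → arm 1.855 m, τ = 24.6 × 1.855 = 45.63 N·m clockwise.
Load: 9.53 × 10 = 95.3 N down at 4.62 m → arm 0.19 m, τ = 95.3 × 0.19 = 18.11 N·m clockwise.
Block: 15.7 × 10 = 157 N down at 1.72 m → arm 3.09 m, τ = 157 × 3.09 = 485.1 N·m clockwise.
Potted plant: 5.29 × 10 = 52.9 N down at 0.81 m → arm 4 m, τ = 52.9 × 4 = 211.6 N·m clockwise.
Net load moment about support A = 760.4 N·m clockwise.
Reaction R at support B is upward at 0 m, arm 4.81 m → moment R × 4.81 counterclockwise.
Στ = 0 ⇒ R × 4.81 = 760.4 ⇒ R = 158 N.

R_B ≈ 158 N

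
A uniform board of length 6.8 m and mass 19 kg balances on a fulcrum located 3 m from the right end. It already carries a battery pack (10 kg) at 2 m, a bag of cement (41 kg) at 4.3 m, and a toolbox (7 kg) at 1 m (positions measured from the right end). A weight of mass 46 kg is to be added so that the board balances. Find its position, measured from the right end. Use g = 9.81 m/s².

x ≈ 2.2 m from the right end

Choose the fulcrum (at 3 m from the right end) as the axis so the support reaction has zero arm there.
Beam weight: 19 × 9.81 = 186.4 N down at 3.4 m → arm 0.4 m, τ = 186.4 × 0.4 = 74.56 N·m counterclockwise.
Battery pack: 10 × 9.81 = 98.1 N down at 2 m → arm 1 m, τ = 98.1 × 1 = 98.1 N·m clockwise.
Bag of cement: 41 × 9.81 = 402.2 N down at 4.3 m → arm 1.3 m, τ = 402.2 × 1.3 = 522.9 N·m counterclockwise.
Toolbox: 7 × 9.81 = 68.67 N down at 1 m → arm 2 m, τ = 68.67 × 2 = 137.3 N·m clockwise.
Net moment of existing loads = 362.1 N·m counterclockwise.
The weight weighs 46 × 9.81 = 451.3 N and must supply an equal clockwise moment, so its lever arm about the fulcrum is 362.1 / 451.3 = 0.802 m.
That puts it at 3 − 0.802 = 2.2 m from the right end.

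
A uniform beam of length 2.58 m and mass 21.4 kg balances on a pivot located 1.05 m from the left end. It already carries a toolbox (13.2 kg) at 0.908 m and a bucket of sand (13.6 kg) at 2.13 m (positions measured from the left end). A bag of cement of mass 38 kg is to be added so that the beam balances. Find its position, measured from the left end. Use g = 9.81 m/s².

x ≈ 0.578 m from the left end

Sum moments about the pivot (at 1.05 m from the left end) (the support reaction has zero arm there).
Beam weight: 21.4 × 9.81 = 209.9 N down at 1.29 m → arm 0.24 m, τ = 209.9 × 0.24 = 50.38 N·m clockwise.
Toolbox: 13.2 × 9.81 = 129.5 N down at 0.908 m → arm 0.142 m, τ = 129.5 × 0.142 = 18.39 N·m counterclockwise.
Bucket of sand: 13.6 × 9.81 = 133.4 N down at 2.13 m → arm 1.08 m, τ = 133.4 × 1.08 = 144.1 N·m clockwise.
Net moment of existing loads = 176.1 N·m clockwise.
The bag of cement weighs 38 × 9.81 = 372.8 N and must supply an equal counterclockwise moment, so its lever arm about the pivot is 176.1 / 372.8 = 0.472 m.
That puts it at 1.05 − 0.472 = 0.578 m from the left end.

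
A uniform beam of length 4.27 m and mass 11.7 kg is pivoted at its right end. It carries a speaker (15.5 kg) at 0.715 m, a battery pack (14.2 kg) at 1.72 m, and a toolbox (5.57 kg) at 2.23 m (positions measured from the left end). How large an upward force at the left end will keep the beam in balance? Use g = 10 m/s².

Take moments about the right end.
Beam weight: 11.7 × 10 = 117 N down at 2.135 m → arm 2.135 m, τ = 117 × 2.135 = 249.8 N·m counterclockwise.
Speaker: 15.5 × 10 = 155 N down at 0.715 m → arm 3.555 m, τ = 155 × 3.555 = 551 N·m counterclockwise.
Battery pack: 14.2 × 10 = 142 N down at 1.72 m → arm 2.55 m, τ = 142 × 2.55 = 362.1 N·m counterclockwise.
Toolbox: 5.57 × 10 = 55.7 N down at 2.23 m → arm 2.04 m, τ = 55.7 × 2.04 = 113.6 N·m counterclockwise.
Net moment of the loads = 1276 N·m counterclockwise.
The upward force F acts at the left end, arm 4.27 m, giving F × 4.27 clockwise.
Balancing moments: F × 4.27 = 1276, giving F = 1276 / 4.27 = 299 N.

F ≈ 299 N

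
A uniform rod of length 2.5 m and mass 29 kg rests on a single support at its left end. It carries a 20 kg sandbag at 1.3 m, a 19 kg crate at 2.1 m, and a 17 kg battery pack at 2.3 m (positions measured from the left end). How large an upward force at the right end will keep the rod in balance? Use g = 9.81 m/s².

Choose the left end as the axis so the unknown pivot reaction has zero arm there.
Beam weight: 29 × 9.81 = 284.5 N down at 1.25 m → arm 1.25 m, τ = 284.5 × 1.25 = 355.6 N·m clockwise.
Sandbag: 20 × 9.81 = 196.2 N down at 1.3 m → arm 1.3 m, τ = 196.2 × 1.3 = 255.1 N·m clockwise.
Crate: 19 × 9.81 = 186.4 N down at 2.1 m → arm 2.1 m, τ = 186.4 × 2.1 = 391.4 N·m clockwise.
Battery pack: 17 × 9.81 = 166.8 N down at 2.3 m → arm 2.3 m, τ = 166.8 × 2.3 = 383.6 N·m clockwise.
Net moment of the loads = 1386 N·m clockwise.
The upward force F acts at the right end, arm 2.5 m, giving F × 2.5 counterclockwise.
Στ = 0 ⇒ F × 2.5 = 1386 ⇒ F = 1386 / 2.5 = 554 N.

F ≈ 554 N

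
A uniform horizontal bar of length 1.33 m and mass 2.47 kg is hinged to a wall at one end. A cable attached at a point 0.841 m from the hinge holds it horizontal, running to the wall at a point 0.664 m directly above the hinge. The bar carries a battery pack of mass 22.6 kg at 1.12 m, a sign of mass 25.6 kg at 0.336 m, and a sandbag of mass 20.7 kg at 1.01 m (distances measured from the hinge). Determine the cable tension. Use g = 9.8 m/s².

Sum moments about the hinge (the unknown hinge reaction has zero arm there).
Beam weight: 2.47 × 9.8 = 24.21 N down at 0.665 m → arm 0.665 m, τ = 24.21 × 0.665 = 16.1 N·m clockwise.
Battery pack: 22.6 × 9.8 = 221.5 N down at 1.12 m → arm 1.12 m, τ = 221.5 × 1.12 = 248.1 N·m clockwise.
Sign: 25.6 × 9.8 = 250.9 N down at 0.336 m → arm 0.336 m, τ = 250.9 × 0.336 = 84.3 N·m clockwise.
Sandbag: 20.7 × 9.8 = 202.9 N down at 1.01 m → arm 1.01 m, τ = 202.9 × 1.01 = 204.9 N·m clockwise.
Total clockwise load moment = 553.4 N·m.
The cable tension T acts at 0.841 m; only its component perpendicular to the bar, T sinθ, produces torque. sinθ = h/√(h²+d²) = 0.664/√(0.664²+0.841²) = 0.6197.
Στ = 0 ⇒ T × 0.841 × 0.6197 = 553.4 ⇒ T = 553.4 / 0.5212 = 1060 N.

T ≈ 1060 N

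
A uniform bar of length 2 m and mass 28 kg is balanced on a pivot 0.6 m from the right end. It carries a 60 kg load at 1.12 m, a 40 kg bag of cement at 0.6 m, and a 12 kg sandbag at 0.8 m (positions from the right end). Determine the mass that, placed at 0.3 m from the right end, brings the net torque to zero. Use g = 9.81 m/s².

m ≈ 149 kg

Sum moments about the pivot (at 0.6 m from the right end) (the support reaction has zero arm there).
Beam weight: 28 × 9.81 = 274.7 N down at 1 m → arm 0.4 m, τ = 274.7 × 0.4 = 109.9 N·m counterclockwise.
Load: 60 × 9.81 = 588.6 N down at 1.12 m → arm 0.52 m, τ = 588.6 × 0.52 = 306.1 N·m counterclockwise.
Bag of cement: acts at the pivot, moment arm 0 → no torque.
Sandbag: 12 × 9.81 = 117.7 N down at 0.8 m → arm 0.2 m, τ = 117.7 × 0.2 = 23.54 N·m counterclockwise.
Net moment of known loads = 439.5 N·m counterclockwise.
An unknown mass m at 0.3 m has arm 0.3 m; its moment is m·g·0.3 clockwise.
For rotational equilibrium, m × 9.81 × 0.3 = 439.5, so m = 439.5 / (9.81 × 0.3) = 149 kg.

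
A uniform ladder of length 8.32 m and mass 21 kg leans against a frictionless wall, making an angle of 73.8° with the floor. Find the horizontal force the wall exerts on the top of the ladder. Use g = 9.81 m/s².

Taking torques about the foot of the ladder:
Ladder weight 21×9.81 = 206 N acts at 4.16 m along the ladder; its horizontal arm is 4.16·cos73.8° = 1.161 m → τ = 239.2 N·m clockwise.
Wall normal N acts horizontally at the top; its moment arm is the height L sinθ = 8.32·sin73.8° = 7.99 m, counterclockwise.
For rotational equilibrium, N × 7.99 = 239.2, so N = 29.9 N.

N_wall ≈ 29.9 N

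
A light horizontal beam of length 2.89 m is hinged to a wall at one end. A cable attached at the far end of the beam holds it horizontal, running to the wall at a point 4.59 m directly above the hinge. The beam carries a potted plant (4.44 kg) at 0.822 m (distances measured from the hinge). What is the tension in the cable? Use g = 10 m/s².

T ≈ 14.9 N

Take moments about the hinge.
Potted plant: 4.44 × 10 = 44.4 N down at 0.822 m → arm 0.822 m, τ = 44.4 × 0.822 = 36.5 N·m clockwise.
Total clockwise load moment = 36.5 N·m.
The cable tension T acts at 2.89 m; only its component perpendicular to the beam, T sinθ, produces torque. sinθ = h/√(h²+d²) = 4.59/√(4.59²+2.89²) = 0.8462.
For rotational equilibrium, T × 2.89 × 0.8462 = 36.5, so T = 36.5 / 2.446 = 14.9 N.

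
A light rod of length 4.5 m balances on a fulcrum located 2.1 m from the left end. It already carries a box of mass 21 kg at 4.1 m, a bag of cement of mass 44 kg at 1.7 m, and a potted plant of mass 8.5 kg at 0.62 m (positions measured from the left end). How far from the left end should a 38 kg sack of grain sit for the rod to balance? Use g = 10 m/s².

Taking torques about the fulcrum (at 2.1 m from the left end):
Box: 21 × 10 = 210 N down at 4.1 m → arm 2 m, τ = 210 × 2 = 420 N·m clockwise.
Bag of cement: 44 × 10 = 440 N down at 1.7 m → arm 0.4 m, τ = 440 × 0.4 = 176 N·m counterclockwise.
Potted plant: 8.5 × 10 = 85 N down at 0.62 m → arm 1.48 m, τ = 85 × 1.48 = 125.8 N·m counterclockwise.
Net moment of existing loads = 118.2 N·m clockwise.
The sack of grain weighs 38 × 10 = 380 N and must supply an equal counterclockwise moment, so its lever arm about the fulcrum is 118.2 / 380 = 0.311 m.
That puts it at 2.1 − 0.311 = 1.79 m from the left end.

x ≈ 1.79 m from the left end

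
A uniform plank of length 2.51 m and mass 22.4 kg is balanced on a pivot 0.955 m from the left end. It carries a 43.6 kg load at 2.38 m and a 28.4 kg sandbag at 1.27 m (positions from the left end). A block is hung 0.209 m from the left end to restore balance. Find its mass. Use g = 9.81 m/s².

m ≈ 104 kg

Choose the pivot (at 0.955 m from the left end) as the axis so the support reaction has zero arm there.
Beam weight: 22.4 × 9.81 = 219.7 N down at 1.255 m → arm 0.3 m, τ = 219.7 × 0.3 = 65.91 N·m clockwise.
Load: 43.6 × 9.81 = 427.7 N down at 2.38 m → arm 1.425 m, τ = 427.7 × 1.425 = 609.5 N·m clockwise.
Sandbag: 28.4 × 9.81 = 278.6 N down at 1.27 m → arm 0.315 m, τ = 278.6 × 0.315 = 87.76 N·m clockwise.
Net moment of known loads = 763.2 N·m clockwise.
An unknown mass m at 0.209 m has arm 0.746 m; its moment is m·g·0.746 counterclockwise.
Balancing moments: m × 9.81 × 0.746 = 763.2, giving m = 763.2 / (9.81 × 0.746) = 104 kg.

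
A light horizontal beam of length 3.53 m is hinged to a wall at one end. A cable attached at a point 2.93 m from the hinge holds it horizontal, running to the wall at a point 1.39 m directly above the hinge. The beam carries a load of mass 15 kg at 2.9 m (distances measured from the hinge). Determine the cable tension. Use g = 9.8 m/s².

Taking torques about the hinge:
Load: 15 × 9.8 = 147 N down at 2.9 m → arm 2.9 m, τ = 147 × 2.9 = 426.3 N·m clockwise.
Total clockwise load moment = 426.3 N·m.
The cable tension T acts at 2.93 m; only its component perpendicular to the beam, T sinθ, produces torque. sinθ = h/√(h²+d²) = 1.39/√(1.39²+2.93²) = 0.4286.
Balancing moments: T × 2.93 × 0.4286 = 426.3, giving T = 426.3 / 1.256 = 339 N.

T ≈ 339 N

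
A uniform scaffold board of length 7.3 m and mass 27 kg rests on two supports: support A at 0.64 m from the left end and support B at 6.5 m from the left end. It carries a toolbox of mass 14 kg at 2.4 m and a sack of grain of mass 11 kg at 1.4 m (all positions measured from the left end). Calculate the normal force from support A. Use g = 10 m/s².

R_A ≈ 325 N

Choose support B as the axis so its reaction then has zero moment arm.
Beam weight: 27 × 10 = 270 N down at 3.65 m → arm 2.85 m, τ = 270 × 2.85 = 769.5 N·m counterclockwise.
Toolbox: 14 × 10 = 140 N down at 2.4 m → arm 4.1 m, τ = 140 × 4.1 = 574 N·m counterclockwise.
Sack of grain: 11 × 10 = 110 N down at 1.4 m → arm 5.1 m, τ = 110 × 5.1 = 561 N·m counterclockwise.
Net load moment about support B = 1904 N·m counterclockwise.
Reaction R at support A is upward at 0.64 m, arm 5.86 m → moment R × 5.86 clockwise.
Balancing moments: R × 5.86 = 1904, giving R = 325 N.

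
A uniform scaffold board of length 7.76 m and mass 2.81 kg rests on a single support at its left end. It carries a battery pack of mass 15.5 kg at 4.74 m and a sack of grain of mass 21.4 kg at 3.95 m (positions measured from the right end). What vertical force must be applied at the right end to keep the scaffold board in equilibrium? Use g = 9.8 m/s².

F ≈ 176 N

Sum moments about the left end (the unknown pivot reaction has zero arm there).
Beam weight: 2.81 × 9.8 = 27.54 N down at 3.88 m → arm 3.88 m, τ = 27.54 × 3.88 = 106.9 N·m clockwise.
Battery pack: 15.5 × 9.8 = 151.9 N down at 4.74 m → arm 3.02 m, τ = 151.9 × 3.02 = 458.7 N·m clockwise.
Sack of grain: 21.4 × 9.8 = 209.7 N down at 3.95 m → arm 3.81 m, τ = 209.7 × 3.81 = 799 N·m clockwise.
Net moment of the loads = 1365 N·m clockwise.
The upward force F acts at the right end, arm 7.76 m, giving F × 7.76 counterclockwise.
Balancing moments: F × 7.76 = 1365, giving F = 1365 / 7.76 = 176 N.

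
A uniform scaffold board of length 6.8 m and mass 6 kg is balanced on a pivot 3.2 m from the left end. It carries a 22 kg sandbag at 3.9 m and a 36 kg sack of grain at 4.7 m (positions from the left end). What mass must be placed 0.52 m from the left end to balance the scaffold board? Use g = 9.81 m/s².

m ≈ 26.3 kg

Taking torques about the pivot (at 3.2 m from the left end):
Beam weight: 6 × 9.81 = 58.86 N down at 3.4 m → arm 0.2 m, τ = 58.86 × 0.2 = 11.77 N·m clockwise.
Sandbag: 22 × 9.81 = 215.8 N down at 3.9 m → arm 0.7 m, τ = 215.8 × 0.7 = 151.1 N·m clockwise.
Sack of grain: 36 × 9.81 = 353.2 N down at 4.7 m → arm 1.5 m, τ = 353.2 × 1.5 = 529.8 N·m clockwise.
Net moment of known loads = 692.7 N·m clockwise.
An unknown mass m at 0.52 m has arm 2.68 m; its moment is m·g·2.68 counterclockwise.
Στ = 0 ⇒ m × 9.81 × 2.68 = 692.7 ⇒ m = 692.7 / (9.81 × 2.68) = 26.3 kg.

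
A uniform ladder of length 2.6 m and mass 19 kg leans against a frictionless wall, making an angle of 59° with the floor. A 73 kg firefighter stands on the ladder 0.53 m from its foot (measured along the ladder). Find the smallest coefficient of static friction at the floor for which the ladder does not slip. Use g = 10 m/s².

μ_min ≈ 0.159

Taking torques about the foot of the ladder:
Ladder weight 19×10 = 190 N acts at 1.3 m along the ladder; its horizontal arm is 1.3·cos59° = 0.6695 m → τ = 127.2 N·m clockwise.
Firefighter: 73×10 = 730 N at 0.53 m → arm 0.273 m → τ = 199.3 N·m clockwise.
Wall normal N acts horizontally at the top; its moment arm is the height L sinθ = 2.6·sin59° = 2.229 m, counterclockwise.
Balancing moments: N × 2.229 = 326.5, giving N = 146.5 N.
ΣFx = 0 ⇒ f = N_wall = 146.5 N. ΣFy = 0 ⇒ N_floor = 920 N.
μ_min = f / N_floor = 146.5 / 920 = 0.159.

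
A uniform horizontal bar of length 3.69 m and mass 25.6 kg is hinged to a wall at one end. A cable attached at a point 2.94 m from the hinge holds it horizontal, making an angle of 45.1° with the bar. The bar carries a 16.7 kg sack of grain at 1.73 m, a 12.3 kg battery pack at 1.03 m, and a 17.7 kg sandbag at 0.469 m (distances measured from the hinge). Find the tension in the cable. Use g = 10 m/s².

Choose the hinge as the axis so the unknown hinge reaction has zero arm there.
Beam weight: 25.6 × 10 = 256 N down at 1.845 m → arm 1.845 m, τ = 256 × 1.845 = 472.3 N·m clockwise.
Sack of grain: 16.7 × 10 = 167 N down at 1.73 m → arm 1.73 m, τ = 167 × 1.73 = 288.9 N·m clockwise.
Battery pack: 12.3 × 10 = 123 N down at 1.03 m → arm 1.03 m, τ = 123 × 1.03 = 126.7 N·m clockwise.
Sandbag: 17.7 × 10 = 177 N down at 0.469 m → arm 0.469 m, τ = 177 × 0.469 = 83.01 N·m clockwise.
Total clockwise load moment = 970.9 N·m.
The cable tension T acts at 2.94 m; only its component perpendicular to the bar, T sinθ, produces torque. sin 45.1° = 0.7083.
For rotational equilibrium, T × 2.94 × 0.7083 = 970.9, so T = 970.9 / 2.082 = 466 N.

T ≈ 466 N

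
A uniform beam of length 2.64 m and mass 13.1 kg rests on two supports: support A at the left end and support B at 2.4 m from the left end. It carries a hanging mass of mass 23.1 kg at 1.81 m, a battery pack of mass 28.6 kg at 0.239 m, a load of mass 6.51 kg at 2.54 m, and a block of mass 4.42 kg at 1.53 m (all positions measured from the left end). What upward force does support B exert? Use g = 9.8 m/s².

R_B ≈ 364 N

Sum moments about support A (its reaction then has zero moment arm).
Beam weight: 13.1 × 9.8 = 128.4 N down at 1.32 m → arm 1.32 m, τ = 128.4 × 1.32 = 169.5 N·m clockwise.
Hanging mass: 23.1 × 9.8 = 226.4 N down at 1.81 m → arm 1.81 m, τ = 226.4 × 1.81 = 409.8 N·m clockwise.
Battery pack: 28.6 × 9.8 = 280.3 N down at 0.239 m → arm 0.239 m, τ = 280.3 × 0.239 = 66.99 N·m clockwise.
Load: 6.51 × 9.8 = 63.8 N down at 2.54 m → arm 2.54 m, τ = 63.8 × 2.54 = 162.1 N·m clockwise.
Block: 4.42 × 9.8 = 43.32 N down at 1.53 m → arm 1.53 m, τ = 43.32 × 1.53 = 66.28 N·m clockwise.
Net load moment about support A = 874.7 N·m clockwise.
Reaction R at support B is upward at 2.4 m, arm 2.4 m → moment R × 2.4 counterclockwise.
Balancing moments: R × 2.4 = 874.7, giving R = 364 N.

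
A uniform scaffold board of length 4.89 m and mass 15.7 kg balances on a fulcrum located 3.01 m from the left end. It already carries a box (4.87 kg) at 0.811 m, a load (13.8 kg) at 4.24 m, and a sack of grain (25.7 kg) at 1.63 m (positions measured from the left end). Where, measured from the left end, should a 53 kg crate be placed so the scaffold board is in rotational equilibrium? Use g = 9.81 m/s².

Taking torques about the fulcrum (at 3.01 m from the left end):
Beam weight: 15.7 × 9.81 = 154 N down at 2.445 m → arm 0.565 m, τ = 154 × 0.565 = 87.01 N·m counterclockwise.
Box: 4.87 × 9.81 = 47.77 N down at 0.811 m → arm 2.199 m, τ = 47.77 × 2.199 = 105 N·m counterclockwise.
Load: 13.8 × 9.81 = 135.4 N down at 4.24 m → arm 1.23 m, τ = 135.4 × 1.23 = 166.5 N·m clockwise.
Sack of grain: 25.7 × 9.81 = 252.1 N down at 1.63 m → arm 1.38 m, τ = 252.1 × 1.38 = 347.9 N·m counterclockwise.
Net moment of existing loads = 373.4 N·m counterclockwise.
The crate weighs 53 × 9.81 = 519.9 N and must supply an equal clockwise moment, so its lever arm about the fulcrum is 373.4 / 519.9 = 0.718 m.
That puts it at 3.01 + 0.718 = 3.73 m from the left end.

x ≈ 3.73 m from the left end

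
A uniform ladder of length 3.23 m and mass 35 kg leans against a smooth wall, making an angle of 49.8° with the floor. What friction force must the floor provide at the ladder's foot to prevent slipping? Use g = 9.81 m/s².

f ≈ 145 N

Take moments about the foot of the ladder.
Ladder weight 35×9.81 = 343.4 N acts at 1.615 m along the ladder; its horizontal arm is 1.615·cos49.8° = 1.042 m → τ = 357.8 N·m clockwise.
Wall normal N acts horizontally at the top; its moment arm is the height L sinθ = 3.23·sin49.8° = 2.467 m, counterclockwise.
Balancing moments: N × 2.467 = 357.8, giving N = 145 N.
ΣFx = 0: friction at the foot balances the wall's push, so f = N_wall = 145 N.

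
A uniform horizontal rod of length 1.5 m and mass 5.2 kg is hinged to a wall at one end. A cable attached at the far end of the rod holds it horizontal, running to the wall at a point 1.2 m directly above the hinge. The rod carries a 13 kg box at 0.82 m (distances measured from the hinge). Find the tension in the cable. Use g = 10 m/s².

T ≈ 155 N

Take moments about the hinge.
Beam weight: 5.2 × 10 = 52 N down at 0.75 m → arm 0.75 m, τ = 52 × 0.75 = 39 N·m clockwise.
Box: 13 × 10 = 130 N down at 0.82 m → arm 0.82 m, τ = 130 × 0.82 = 106.6 N·m clockwise.
Total clockwise load moment = 145.6 N·m.
The cable tension T acts at 1.5 m; only its component perpendicular to the rod, T sinθ, produces torque. sinθ = h/√(h²+d²) = 1.2/√(1.2²+1.5²) = 0.6247.
Balancing moments: T × 1.5 × 0.6247 = 145.6, giving T = 145.6 / 0.9371 = 155 N.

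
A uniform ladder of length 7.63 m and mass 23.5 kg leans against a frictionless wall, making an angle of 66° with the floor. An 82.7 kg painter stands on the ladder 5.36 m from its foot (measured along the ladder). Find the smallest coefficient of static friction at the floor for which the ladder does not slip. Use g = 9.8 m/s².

Choose the foot of the ladder as the axis so the floor normal and friction both act there and drop out.
Ladder weight 23.5×9.8 = 230.3 N acts at 3.815 m along the ladder; its horizontal arm is 3.815·cos66° = 1.552 m → τ = 357.4 N·m clockwise.
Painter: 82.7×9.8 = 810.5 N at 5.36 m → arm 2.18 m → τ = 1767 N·m clockwise.
Wall normal N acts horizontally at the top; its moment arm is the height L sinθ = 7.63·sin66° = 6.97 m, counterclockwise.
Στ = 0 ⇒ N × 6.97 = 2124 ⇒ N = 304.7 N.
ΣFx = 0 ⇒ f = N_wall = 304.7 N. ΣFy = 0 ⇒ N_floor = 1041 N.
μ_min = f / N_floor = 304.7 / 1041 = 0.293.

μ_min ≈ 0.293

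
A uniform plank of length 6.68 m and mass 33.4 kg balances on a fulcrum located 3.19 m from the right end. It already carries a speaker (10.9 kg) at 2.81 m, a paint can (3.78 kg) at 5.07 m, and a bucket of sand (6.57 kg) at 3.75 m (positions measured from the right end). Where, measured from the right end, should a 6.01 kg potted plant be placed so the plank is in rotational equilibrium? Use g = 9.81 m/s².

x ≈ 1.25 m from the right end

Take moments about the fulcrum (at 3.19 m from the right end).
Beam weight: 33.4 × 9.81 = 327.7 N down at 3.34 m → arm 0.15 m, τ = 327.7 × 0.15 = 49.15 N·m counterclockwise.
Speaker: 10.9 × 9.81 = 106.9 N down at 2.81 m → arm 0.38 m, τ = 106.9 × 0.38 = 40.62 N·m clockwise.
Paint can: 3.78 × 9.81 = 37.08 N down at 5.07 m → arm 1.88 m, τ = 37.08 × 1.88 = 69.71 N·m counterclockwise.
Bucket of sand: 6.57 × 9.81 = 64.45 N down at 3.75 m → arm 0.56 m, τ = 64.45 × 0.56 = 36.09 N·m counterclockwise.
Net moment of existing loads = 114.3 N·m counterclockwise.
The potted plant weighs 6.01 × 9.81 = 58.96 N and must supply an equal clockwise moment, so its lever arm about the fulcrum is 114.3 / 58.96 = 1.94 m.
That puts it at 3.19 − 1.94 = 1.25 m from the right end.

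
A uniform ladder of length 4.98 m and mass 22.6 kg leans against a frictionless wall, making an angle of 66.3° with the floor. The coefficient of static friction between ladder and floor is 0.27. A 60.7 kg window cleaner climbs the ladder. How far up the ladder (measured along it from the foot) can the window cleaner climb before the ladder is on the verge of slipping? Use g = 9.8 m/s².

Take moments about the foot of the ladder.
Ladder weight 22.6×9.8 = 221.5 N acts at 2.49 m along the ladder; its horizontal arm is 2.49·cos66.3° = 1.001 m → τ = 221.7 N·m clockwise.
Window cleaner weight 60.7×9.8 = 594.9 N at distance d → arm d·cos66.3° → τ = 594.9·d·0.4019 clockwise.
Wall normal N at the top has arm L sinθ = 4.56 m counterclockwise, so Στ = 0 gives N·4.56 = 221.7 + 239.1·d.
ΣFy = 0 ⇒ N_floor = 816.4 N, so the maximum friction is μ_s·N_floor = 0.27×816.4 = 220.4 N. ΣFx = 0 ⇒ N_wall = f, so at the slipping point N = 220.4 N.
Substituting: 220.4×4.56 = 221.7 + 239.1·d ⇒ d = (1005 − 221.7) / 239.1 = 3.28 m.

d ≈ 3.28 m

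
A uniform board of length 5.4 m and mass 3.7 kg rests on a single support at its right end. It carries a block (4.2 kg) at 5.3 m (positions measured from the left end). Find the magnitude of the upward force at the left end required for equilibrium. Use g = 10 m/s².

F ≈ 19.3 N

Taking torques about the right end:
Beam weight: 3.7 × 10 = 37 N down at 2.7 m → arm 2.7 m, τ = 37 × 2.7 = 99.9 N·m counterclockwise.
Block: 4.2 × 10 = 42 N down at 5.3 m → arm 0.1 m, τ = 42 × 0.1 = 4.2 N·m counterclockwise.
Net moment of the loads = 104.1 N·m counterclockwise.
The upward force F acts at the left end, arm 5.4 m, giving F × 5.4 clockwise.
Balancing moments: F × 5.4 = 104.1, giving F = 104.1 / 5.4 = 19.3 N.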